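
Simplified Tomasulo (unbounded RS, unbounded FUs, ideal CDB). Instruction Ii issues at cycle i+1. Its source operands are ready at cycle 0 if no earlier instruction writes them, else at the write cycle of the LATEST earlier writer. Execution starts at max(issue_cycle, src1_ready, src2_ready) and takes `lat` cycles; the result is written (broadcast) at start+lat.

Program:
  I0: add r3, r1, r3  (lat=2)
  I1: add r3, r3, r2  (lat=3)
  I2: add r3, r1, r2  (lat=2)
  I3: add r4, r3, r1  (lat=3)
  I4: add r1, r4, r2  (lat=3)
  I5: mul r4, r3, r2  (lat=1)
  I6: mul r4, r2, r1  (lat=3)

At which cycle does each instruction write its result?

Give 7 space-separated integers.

Answer: 3 6 5 8 11 7 14

Derivation:
I0 add r3: issue@1 deps=(None,None) exec_start@1 write@3
I1 add r3: issue@2 deps=(0,None) exec_start@3 write@6
I2 add r3: issue@3 deps=(None,None) exec_start@3 write@5
I3 add r4: issue@4 deps=(2,None) exec_start@5 write@8
I4 add r1: issue@5 deps=(3,None) exec_start@8 write@11
I5 mul r4: issue@6 deps=(2,None) exec_start@6 write@7
I6 mul r4: issue@7 deps=(None,4) exec_start@11 write@14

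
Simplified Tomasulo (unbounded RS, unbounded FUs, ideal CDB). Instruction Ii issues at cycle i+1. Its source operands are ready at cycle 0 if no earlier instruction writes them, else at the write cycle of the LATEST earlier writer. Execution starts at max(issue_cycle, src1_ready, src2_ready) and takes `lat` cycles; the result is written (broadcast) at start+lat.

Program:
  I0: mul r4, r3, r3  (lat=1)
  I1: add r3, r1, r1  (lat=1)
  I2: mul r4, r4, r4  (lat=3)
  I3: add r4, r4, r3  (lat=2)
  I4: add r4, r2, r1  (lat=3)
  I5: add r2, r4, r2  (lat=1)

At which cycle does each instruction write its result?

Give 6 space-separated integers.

Answer: 2 3 6 8 8 9

Derivation:
I0 mul r4: issue@1 deps=(None,None) exec_start@1 write@2
I1 add r3: issue@2 deps=(None,None) exec_start@2 write@3
I2 mul r4: issue@3 deps=(0,0) exec_start@3 write@6
I3 add r4: issue@4 deps=(2,1) exec_start@6 write@8
I4 add r4: issue@5 deps=(None,None) exec_start@5 write@8
I5 add r2: issue@6 deps=(4,None) exec_start@8 write@9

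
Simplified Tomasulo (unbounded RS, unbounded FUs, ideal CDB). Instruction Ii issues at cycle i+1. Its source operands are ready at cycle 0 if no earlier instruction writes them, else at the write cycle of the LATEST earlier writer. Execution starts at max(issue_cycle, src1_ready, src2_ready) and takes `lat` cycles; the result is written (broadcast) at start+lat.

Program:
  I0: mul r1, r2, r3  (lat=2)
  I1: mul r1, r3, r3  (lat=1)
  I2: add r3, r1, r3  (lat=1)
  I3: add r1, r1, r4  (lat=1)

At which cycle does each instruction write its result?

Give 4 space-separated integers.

I0 mul r1: issue@1 deps=(None,None) exec_start@1 write@3
I1 mul r1: issue@2 deps=(None,None) exec_start@2 write@3
I2 add r3: issue@3 deps=(1,None) exec_start@3 write@4
I3 add r1: issue@4 deps=(1,None) exec_start@4 write@5

Answer: 3 3 4 5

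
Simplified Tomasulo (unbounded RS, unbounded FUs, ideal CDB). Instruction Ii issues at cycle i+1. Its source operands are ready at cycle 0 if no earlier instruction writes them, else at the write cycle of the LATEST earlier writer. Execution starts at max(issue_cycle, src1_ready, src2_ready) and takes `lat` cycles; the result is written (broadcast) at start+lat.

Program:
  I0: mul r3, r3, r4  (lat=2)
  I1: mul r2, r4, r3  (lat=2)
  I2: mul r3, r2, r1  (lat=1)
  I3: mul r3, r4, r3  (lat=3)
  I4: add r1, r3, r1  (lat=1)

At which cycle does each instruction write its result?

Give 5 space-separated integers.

Answer: 3 5 6 9 10

Derivation:
I0 mul r3: issue@1 deps=(None,None) exec_start@1 write@3
I1 mul r2: issue@2 deps=(None,0) exec_start@3 write@5
I2 mul r3: issue@3 deps=(1,None) exec_start@5 write@6
I3 mul r3: issue@4 deps=(None,2) exec_start@6 write@9
I4 add r1: issue@5 deps=(3,None) exec_start@9 write@10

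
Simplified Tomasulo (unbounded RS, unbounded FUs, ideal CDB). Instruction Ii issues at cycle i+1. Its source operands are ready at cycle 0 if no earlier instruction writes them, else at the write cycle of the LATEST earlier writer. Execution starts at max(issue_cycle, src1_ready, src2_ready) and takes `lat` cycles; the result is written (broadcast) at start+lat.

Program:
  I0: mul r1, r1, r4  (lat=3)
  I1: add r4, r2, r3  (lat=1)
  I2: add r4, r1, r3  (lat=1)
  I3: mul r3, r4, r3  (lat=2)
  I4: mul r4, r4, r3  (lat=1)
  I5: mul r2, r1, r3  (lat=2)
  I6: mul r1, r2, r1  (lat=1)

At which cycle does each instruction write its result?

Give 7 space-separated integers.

I0 mul r1: issue@1 deps=(None,None) exec_start@1 write@4
I1 add r4: issue@2 deps=(None,None) exec_start@2 write@3
I2 add r4: issue@3 deps=(0,None) exec_start@4 write@5
I3 mul r3: issue@4 deps=(2,None) exec_start@5 write@7
I4 mul r4: issue@5 deps=(2,3) exec_start@7 write@8
I5 mul r2: issue@6 deps=(0,3) exec_start@7 write@9
I6 mul r1: issue@7 deps=(5,0) exec_start@9 write@10

Answer: 4 3 5 7 8 9 10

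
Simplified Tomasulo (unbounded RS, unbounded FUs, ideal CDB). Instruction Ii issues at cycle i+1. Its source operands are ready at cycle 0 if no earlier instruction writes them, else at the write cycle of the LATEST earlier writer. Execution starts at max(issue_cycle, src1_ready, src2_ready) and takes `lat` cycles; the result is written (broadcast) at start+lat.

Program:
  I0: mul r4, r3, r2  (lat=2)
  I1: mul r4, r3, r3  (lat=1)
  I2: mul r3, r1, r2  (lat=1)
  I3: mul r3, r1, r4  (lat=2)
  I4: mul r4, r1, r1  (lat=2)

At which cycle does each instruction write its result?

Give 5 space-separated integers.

I0 mul r4: issue@1 deps=(None,None) exec_start@1 write@3
I1 mul r4: issue@2 deps=(None,None) exec_start@2 write@3
I2 mul r3: issue@3 deps=(None,None) exec_start@3 write@4
I3 mul r3: issue@4 deps=(None,1) exec_start@4 write@6
I4 mul r4: issue@5 deps=(None,None) exec_start@5 write@7

Answer: 3 3 4 6 7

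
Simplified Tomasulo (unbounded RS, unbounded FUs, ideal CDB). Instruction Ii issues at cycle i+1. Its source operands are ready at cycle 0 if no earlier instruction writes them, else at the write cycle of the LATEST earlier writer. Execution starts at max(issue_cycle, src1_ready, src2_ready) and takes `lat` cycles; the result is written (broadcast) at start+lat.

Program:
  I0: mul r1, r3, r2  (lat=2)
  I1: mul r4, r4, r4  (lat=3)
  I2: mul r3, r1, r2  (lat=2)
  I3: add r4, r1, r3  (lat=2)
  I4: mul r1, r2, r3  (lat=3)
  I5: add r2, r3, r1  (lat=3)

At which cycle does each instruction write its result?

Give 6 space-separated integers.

Answer: 3 5 5 7 8 11

Derivation:
I0 mul r1: issue@1 deps=(None,None) exec_start@1 write@3
I1 mul r4: issue@2 deps=(None,None) exec_start@2 write@5
I2 mul r3: issue@3 deps=(0,None) exec_start@3 write@5
I3 add r4: issue@4 deps=(0,2) exec_start@5 write@7
I4 mul r1: issue@5 deps=(None,2) exec_start@5 write@8
I5 add r2: issue@6 deps=(2,4) exec_start@8 write@11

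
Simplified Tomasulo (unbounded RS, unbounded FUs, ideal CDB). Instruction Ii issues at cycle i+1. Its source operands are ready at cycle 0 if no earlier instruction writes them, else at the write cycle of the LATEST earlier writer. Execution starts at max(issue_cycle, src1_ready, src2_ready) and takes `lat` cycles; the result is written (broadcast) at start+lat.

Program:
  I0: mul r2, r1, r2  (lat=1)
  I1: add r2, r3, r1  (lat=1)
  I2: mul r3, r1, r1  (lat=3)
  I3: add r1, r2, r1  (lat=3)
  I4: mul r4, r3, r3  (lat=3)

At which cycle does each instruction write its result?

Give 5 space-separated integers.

Answer: 2 3 6 7 9

Derivation:
I0 mul r2: issue@1 deps=(None,None) exec_start@1 write@2
I1 add r2: issue@2 deps=(None,None) exec_start@2 write@3
I2 mul r3: issue@3 deps=(None,None) exec_start@3 write@6
I3 add r1: issue@4 deps=(1,None) exec_start@4 write@7
I4 mul r4: issue@5 deps=(2,2) exec_start@6 write@9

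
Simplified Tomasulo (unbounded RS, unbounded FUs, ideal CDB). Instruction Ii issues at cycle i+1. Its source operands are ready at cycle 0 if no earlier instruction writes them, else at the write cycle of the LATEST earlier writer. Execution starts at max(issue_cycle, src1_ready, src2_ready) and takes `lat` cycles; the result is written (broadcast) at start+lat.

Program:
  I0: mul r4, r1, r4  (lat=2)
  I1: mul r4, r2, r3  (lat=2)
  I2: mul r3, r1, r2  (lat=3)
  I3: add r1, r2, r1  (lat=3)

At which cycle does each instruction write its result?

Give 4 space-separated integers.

I0 mul r4: issue@1 deps=(None,None) exec_start@1 write@3
I1 mul r4: issue@2 deps=(None,None) exec_start@2 write@4
I2 mul r3: issue@3 deps=(None,None) exec_start@3 write@6
I3 add r1: issue@4 deps=(None,None) exec_start@4 write@7

Answer: 3 4 6 7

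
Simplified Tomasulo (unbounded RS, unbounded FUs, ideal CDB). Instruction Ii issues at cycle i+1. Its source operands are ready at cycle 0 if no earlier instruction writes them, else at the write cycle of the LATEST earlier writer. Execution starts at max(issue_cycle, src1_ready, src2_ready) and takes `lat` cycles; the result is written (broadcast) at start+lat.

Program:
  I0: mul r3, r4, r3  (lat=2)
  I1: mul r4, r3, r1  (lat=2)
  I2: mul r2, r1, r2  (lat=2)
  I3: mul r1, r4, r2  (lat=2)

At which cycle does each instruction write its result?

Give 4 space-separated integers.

Answer: 3 5 5 7

Derivation:
I0 mul r3: issue@1 deps=(None,None) exec_start@1 write@3
I1 mul r4: issue@2 deps=(0,None) exec_start@3 write@5
I2 mul r2: issue@3 deps=(None,None) exec_start@3 write@5
I3 mul r1: issue@4 deps=(1,2) exec_start@5 write@7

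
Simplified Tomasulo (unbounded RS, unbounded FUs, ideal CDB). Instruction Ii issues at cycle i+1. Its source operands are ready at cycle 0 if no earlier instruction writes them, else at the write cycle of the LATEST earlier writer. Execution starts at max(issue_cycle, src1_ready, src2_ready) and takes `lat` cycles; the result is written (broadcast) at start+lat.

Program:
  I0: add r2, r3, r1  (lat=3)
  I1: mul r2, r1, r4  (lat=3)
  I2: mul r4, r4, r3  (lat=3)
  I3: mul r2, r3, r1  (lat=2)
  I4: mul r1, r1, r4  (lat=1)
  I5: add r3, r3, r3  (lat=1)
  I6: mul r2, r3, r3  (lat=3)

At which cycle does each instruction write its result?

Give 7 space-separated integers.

Answer: 4 5 6 6 7 7 10

Derivation:
I0 add r2: issue@1 deps=(None,None) exec_start@1 write@4
I1 mul r2: issue@2 deps=(None,None) exec_start@2 write@5
I2 mul r4: issue@3 deps=(None,None) exec_start@3 write@6
I3 mul r2: issue@4 deps=(None,None) exec_start@4 write@6
I4 mul r1: issue@5 deps=(None,2) exec_start@6 write@7
I5 add r3: issue@6 deps=(None,None) exec_start@6 write@7
I6 mul r2: issue@7 deps=(5,5) exec_start@7 write@10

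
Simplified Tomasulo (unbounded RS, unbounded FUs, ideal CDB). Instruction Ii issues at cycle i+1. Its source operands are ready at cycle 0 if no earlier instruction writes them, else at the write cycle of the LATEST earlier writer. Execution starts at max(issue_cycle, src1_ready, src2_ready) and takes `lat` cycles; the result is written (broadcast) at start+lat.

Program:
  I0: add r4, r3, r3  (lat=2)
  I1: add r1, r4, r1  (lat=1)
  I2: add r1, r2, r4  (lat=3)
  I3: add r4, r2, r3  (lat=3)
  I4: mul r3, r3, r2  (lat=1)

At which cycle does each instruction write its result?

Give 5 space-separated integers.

Answer: 3 4 6 7 6

Derivation:
I0 add r4: issue@1 deps=(None,None) exec_start@1 write@3
I1 add r1: issue@2 deps=(0,None) exec_start@3 write@4
I2 add r1: issue@3 deps=(None,0) exec_start@3 write@6
I3 add r4: issue@4 deps=(None,None) exec_start@4 write@7
I4 mul r3: issue@5 deps=(None,None) exec_start@5 write@6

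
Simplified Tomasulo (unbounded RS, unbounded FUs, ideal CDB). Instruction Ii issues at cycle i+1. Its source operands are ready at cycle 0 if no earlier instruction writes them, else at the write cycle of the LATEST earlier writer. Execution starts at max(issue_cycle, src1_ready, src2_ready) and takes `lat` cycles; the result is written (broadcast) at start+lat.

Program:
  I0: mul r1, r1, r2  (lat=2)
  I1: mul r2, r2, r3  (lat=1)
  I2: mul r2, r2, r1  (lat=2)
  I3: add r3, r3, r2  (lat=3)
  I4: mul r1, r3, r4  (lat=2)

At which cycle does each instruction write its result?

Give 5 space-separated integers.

I0 mul r1: issue@1 deps=(None,None) exec_start@1 write@3
I1 mul r2: issue@2 deps=(None,None) exec_start@2 write@3
I2 mul r2: issue@3 deps=(1,0) exec_start@3 write@5
I3 add r3: issue@4 deps=(None,2) exec_start@5 write@8
I4 mul r1: issue@5 deps=(3,None) exec_start@8 write@10

Answer: 3 3 5 8 10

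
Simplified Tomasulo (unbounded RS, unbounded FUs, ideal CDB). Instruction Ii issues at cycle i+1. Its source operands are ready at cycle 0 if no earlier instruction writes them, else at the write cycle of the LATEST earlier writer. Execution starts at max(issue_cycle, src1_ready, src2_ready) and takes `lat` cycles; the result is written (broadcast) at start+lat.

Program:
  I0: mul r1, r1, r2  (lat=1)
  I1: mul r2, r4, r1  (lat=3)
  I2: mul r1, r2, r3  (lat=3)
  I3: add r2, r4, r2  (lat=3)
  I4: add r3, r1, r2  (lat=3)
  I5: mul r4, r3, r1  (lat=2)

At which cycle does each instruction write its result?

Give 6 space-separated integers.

Answer: 2 5 8 8 11 13

Derivation:
I0 mul r1: issue@1 deps=(None,None) exec_start@1 write@2
I1 mul r2: issue@2 deps=(None,0) exec_start@2 write@5
I2 mul r1: issue@3 deps=(1,None) exec_start@5 write@8
I3 add r2: issue@4 deps=(None,1) exec_start@5 write@8
I4 add r3: issue@5 deps=(2,3) exec_start@8 write@11
I5 mul r4: issue@6 deps=(4,2) exec_start@11 write@13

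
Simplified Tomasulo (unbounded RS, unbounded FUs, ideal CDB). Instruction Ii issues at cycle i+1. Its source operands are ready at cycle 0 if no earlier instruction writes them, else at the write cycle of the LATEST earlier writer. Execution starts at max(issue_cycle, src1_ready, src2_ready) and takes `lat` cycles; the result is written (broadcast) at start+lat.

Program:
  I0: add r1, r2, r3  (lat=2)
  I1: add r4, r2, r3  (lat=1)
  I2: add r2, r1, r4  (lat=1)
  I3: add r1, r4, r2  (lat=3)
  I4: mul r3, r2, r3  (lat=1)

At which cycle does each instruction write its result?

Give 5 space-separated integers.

I0 add r1: issue@1 deps=(None,None) exec_start@1 write@3
I1 add r4: issue@2 deps=(None,None) exec_start@2 write@3
I2 add r2: issue@3 deps=(0,1) exec_start@3 write@4
I3 add r1: issue@4 deps=(1,2) exec_start@4 write@7
I4 mul r3: issue@5 deps=(2,None) exec_start@5 write@6

Answer: 3 3 4 7 6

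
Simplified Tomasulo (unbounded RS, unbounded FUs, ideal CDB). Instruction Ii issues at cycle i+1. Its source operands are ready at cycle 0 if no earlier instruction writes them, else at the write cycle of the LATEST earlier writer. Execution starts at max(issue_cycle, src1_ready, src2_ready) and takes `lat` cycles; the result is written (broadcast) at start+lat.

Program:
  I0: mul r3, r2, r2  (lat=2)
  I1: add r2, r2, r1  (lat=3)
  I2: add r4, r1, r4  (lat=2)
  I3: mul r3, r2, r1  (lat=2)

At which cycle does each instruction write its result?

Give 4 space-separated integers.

I0 mul r3: issue@1 deps=(None,None) exec_start@1 write@3
I1 add r2: issue@2 deps=(None,None) exec_start@2 write@5
I2 add r4: issue@3 deps=(None,None) exec_start@3 write@5
I3 mul r3: issue@4 deps=(1,None) exec_start@5 write@7

Answer: 3 5 5 7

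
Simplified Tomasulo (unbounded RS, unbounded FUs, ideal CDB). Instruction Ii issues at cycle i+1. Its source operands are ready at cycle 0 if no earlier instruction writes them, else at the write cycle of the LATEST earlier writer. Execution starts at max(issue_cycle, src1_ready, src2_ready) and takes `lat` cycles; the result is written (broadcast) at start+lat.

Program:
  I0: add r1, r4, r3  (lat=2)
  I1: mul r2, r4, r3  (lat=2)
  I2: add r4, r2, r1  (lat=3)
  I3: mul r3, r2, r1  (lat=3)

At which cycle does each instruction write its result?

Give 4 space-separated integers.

Answer: 3 4 7 7

Derivation:
I0 add r1: issue@1 deps=(None,None) exec_start@1 write@3
I1 mul r2: issue@2 deps=(None,None) exec_start@2 write@4
I2 add r4: issue@3 deps=(1,0) exec_start@4 write@7
I3 mul r3: issue@4 deps=(1,0) exec_start@4 write@7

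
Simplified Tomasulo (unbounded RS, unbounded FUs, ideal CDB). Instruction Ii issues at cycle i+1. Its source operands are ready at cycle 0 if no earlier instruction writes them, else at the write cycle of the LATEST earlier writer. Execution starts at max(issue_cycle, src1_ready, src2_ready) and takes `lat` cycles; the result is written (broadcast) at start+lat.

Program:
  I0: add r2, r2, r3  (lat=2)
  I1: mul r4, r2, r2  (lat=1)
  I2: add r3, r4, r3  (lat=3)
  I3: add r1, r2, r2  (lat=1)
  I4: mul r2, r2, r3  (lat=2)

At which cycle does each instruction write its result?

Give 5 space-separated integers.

I0 add r2: issue@1 deps=(None,None) exec_start@1 write@3
I1 mul r4: issue@2 deps=(0,0) exec_start@3 write@4
I2 add r3: issue@3 deps=(1,None) exec_start@4 write@7
I3 add r1: issue@4 deps=(0,0) exec_start@4 write@5
I4 mul r2: issue@5 deps=(0,2) exec_start@7 write@9

Answer: 3 4 7 5 9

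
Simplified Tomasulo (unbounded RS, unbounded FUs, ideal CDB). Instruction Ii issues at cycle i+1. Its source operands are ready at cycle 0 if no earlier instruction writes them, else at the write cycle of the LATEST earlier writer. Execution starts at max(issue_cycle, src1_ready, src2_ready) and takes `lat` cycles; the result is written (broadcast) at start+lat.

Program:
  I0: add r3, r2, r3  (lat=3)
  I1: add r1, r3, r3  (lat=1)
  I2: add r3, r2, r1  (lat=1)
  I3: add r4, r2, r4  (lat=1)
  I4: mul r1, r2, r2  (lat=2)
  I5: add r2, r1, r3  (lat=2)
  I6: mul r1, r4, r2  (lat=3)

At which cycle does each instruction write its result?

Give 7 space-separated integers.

Answer: 4 5 6 5 7 9 12

Derivation:
I0 add r3: issue@1 deps=(None,None) exec_start@1 write@4
I1 add r1: issue@2 deps=(0,0) exec_start@4 write@5
I2 add r3: issue@3 deps=(None,1) exec_start@5 write@6
I3 add r4: issue@4 deps=(None,None) exec_start@4 write@5
I4 mul r1: issue@5 deps=(None,None) exec_start@5 write@7
I5 add r2: issue@6 deps=(4,2) exec_start@7 write@9
I6 mul r1: issue@7 deps=(3,5) exec_start@9 write@12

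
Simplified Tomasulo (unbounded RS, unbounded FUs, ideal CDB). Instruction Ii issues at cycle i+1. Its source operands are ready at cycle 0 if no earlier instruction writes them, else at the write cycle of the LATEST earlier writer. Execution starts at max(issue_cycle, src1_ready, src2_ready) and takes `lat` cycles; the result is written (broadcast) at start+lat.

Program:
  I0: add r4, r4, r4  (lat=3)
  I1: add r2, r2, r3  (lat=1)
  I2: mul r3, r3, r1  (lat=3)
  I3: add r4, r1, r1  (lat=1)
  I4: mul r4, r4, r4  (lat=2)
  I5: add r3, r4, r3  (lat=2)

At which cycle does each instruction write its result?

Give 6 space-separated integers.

I0 add r4: issue@1 deps=(None,None) exec_start@1 write@4
I1 add r2: issue@2 deps=(None,None) exec_start@2 write@3
I2 mul r3: issue@3 deps=(None,None) exec_start@3 write@6
I3 add r4: issue@4 deps=(None,None) exec_start@4 write@5
I4 mul r4: issue@5 deps=(3,3) exec_start@5 write@7
I5 add r3: issue@6 deps=(4,2) exec_start@7 write@9

Answer: 4 3 6 5 7 9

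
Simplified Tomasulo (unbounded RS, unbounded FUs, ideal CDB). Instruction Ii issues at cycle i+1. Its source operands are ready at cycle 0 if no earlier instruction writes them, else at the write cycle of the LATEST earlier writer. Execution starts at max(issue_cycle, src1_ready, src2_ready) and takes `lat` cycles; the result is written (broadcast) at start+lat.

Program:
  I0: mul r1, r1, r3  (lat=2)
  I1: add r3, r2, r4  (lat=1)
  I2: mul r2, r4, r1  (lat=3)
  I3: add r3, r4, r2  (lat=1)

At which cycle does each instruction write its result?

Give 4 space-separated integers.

I0 mul r1: issue@1 deps=(None,None) exec_start@1 write@3
I1 add r3: issue@2 deps=(None,None) exec_start@2 write@3
I2 mul r2: issue@3 deps=(None,0) exec_start@3 write@6
I3 add r3: issue@4 deps=(None,2) exec_start@6 write@7

Answer: 3 3 6 7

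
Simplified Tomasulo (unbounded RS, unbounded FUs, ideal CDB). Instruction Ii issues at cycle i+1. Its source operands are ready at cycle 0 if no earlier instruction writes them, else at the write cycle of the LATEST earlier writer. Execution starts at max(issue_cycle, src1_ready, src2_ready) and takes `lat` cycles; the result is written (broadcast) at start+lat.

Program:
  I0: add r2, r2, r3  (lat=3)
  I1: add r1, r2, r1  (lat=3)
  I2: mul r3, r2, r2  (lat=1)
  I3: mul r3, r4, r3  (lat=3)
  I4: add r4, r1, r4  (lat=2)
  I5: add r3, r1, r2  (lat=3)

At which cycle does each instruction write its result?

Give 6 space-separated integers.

Answer: 4 7 5 8 9 10

Derivation:
I0 add r2: issue@1 deps=(None,None) exec_start@1 write@4
I1 add r1: issue@2 deps=(0,None) exec_start@4 write@7
I2 mul r3: issue@3 deps=(0,0) exec_start@4 write@5
I3 mul r3: issue@4 deps=(None,2) exec_start@5 write@8
I4 add r4: issue@5 deps=(1,None) exec_start@7 write@9
I5 add r3: issue@6 deps=(1,0) exec_start@7 write@10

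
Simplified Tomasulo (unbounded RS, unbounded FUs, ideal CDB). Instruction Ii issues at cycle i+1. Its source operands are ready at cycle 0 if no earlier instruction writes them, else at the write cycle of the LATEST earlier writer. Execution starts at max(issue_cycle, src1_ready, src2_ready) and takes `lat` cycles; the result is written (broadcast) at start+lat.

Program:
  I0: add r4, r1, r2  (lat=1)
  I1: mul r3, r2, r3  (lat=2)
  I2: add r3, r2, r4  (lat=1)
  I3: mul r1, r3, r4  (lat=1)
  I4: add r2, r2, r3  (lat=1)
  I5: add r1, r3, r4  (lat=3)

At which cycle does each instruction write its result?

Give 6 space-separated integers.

I0 add r4: issue@1 deps=(None,None) exec_start@1 write@2
I1 mul r3: issue@2 deps=(None,None) exec_start@2 write@4
I2 add r3: issue@3 deps=(None,0) exec_start@3 write@4
I3 mul r1: issue@4 deps=(2,0) exec_start@4 write@5
I4 add r2: issue@5 deps=(None,2) exec_start@5 write@6
I5 add r1: issue@6 deps=(2,0) exec_start@6 write@9

Answer: 2 4 4 5 6 9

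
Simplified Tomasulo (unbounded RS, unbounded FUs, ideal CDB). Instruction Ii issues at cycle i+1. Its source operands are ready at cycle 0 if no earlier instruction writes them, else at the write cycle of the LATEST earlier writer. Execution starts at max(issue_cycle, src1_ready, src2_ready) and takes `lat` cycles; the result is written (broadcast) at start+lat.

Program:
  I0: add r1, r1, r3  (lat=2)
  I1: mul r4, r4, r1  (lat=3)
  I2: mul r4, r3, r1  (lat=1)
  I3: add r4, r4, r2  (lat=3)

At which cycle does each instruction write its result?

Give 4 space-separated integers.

Answer: 3 6 4 7

Derivation:
I0 add r1: issue@1 deps=(None,None) exec_start@1 write@3
I1 mul r4: issue@2 deps=(None,0) exec_start@3 write@6
I2 mul r4: issue@3 deps=(None,0) exec_start@3 write@4
I3 add r4: issue@4 deps=(2,None) exec_start@4 write@7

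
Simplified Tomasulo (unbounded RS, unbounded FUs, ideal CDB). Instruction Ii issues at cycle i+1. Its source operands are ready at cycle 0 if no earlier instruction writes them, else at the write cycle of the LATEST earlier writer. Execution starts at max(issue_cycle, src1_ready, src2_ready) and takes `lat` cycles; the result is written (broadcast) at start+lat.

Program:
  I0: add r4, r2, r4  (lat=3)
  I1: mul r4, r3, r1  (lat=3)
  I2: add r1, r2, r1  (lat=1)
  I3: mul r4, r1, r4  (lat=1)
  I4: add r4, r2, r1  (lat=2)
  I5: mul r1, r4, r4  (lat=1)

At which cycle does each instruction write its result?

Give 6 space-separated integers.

I0 add r4: issue@1 deps=(None,None) exec_start@1 write@4
I1 mul r4: issue@2 deps=(None,None) exec_start@2 write@5
I2 add r1: issue@3 deps=(None,None) exec_start@3 write@4
I3 mul r4: issue@4 deps=(2,1) exec_start@5 write@6
I4 add r4: issue@5 deps=(None,2) exec_start@5 write@7
I5 mul r1: issue@6 deps=(4,4) exec_start@7 write@8

Answer: 4 5 4 6 7 8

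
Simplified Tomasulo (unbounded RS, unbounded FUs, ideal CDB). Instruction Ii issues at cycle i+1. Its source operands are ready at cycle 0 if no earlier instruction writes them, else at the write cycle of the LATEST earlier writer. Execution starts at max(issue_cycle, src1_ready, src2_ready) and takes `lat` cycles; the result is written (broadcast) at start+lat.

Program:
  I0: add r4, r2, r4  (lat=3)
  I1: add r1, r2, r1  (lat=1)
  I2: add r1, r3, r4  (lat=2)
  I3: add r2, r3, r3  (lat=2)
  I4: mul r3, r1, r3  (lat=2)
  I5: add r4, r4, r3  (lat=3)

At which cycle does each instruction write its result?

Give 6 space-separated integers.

Answer: 4 3 6 6 8 11

Derivation:
I0 add r4: issue@1 deps=(None,None) exec_start@1 write@4
I1 add r1: issue@2 deps=(None,None) exec_start@2 write@3
I2 add r1: issue@3 deps=(None,0) exec_start@4 write@6
I3 add r2: issue@4 deps=(None,None) exec_start@4 write@6
I4 mul r3: issue@5 deps=(2,None) exec_start@6 write@8
I5 add r4: issue@6 deps=(0,4) exec_start@8 write@11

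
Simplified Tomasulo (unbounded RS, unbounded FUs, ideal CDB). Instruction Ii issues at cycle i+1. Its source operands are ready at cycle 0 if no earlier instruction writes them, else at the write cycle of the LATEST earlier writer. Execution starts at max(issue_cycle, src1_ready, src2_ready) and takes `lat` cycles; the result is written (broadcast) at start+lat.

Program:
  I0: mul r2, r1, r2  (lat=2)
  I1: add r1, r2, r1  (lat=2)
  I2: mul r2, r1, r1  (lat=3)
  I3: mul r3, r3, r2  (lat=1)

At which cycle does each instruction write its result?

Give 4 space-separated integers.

I0 mul r2: issue@1 deps=(None,None) exec_start@1 write@3
I1 add r1: issue@2 deps=(0,None) exec_start@3 write@5
I2 mul r2: issue@3 deps=(1,1) exec_start@5 write@8
I3 mul r3: issue@4 deps=(None,2) exec_start@8 write@9

Answer: 3 5 8 9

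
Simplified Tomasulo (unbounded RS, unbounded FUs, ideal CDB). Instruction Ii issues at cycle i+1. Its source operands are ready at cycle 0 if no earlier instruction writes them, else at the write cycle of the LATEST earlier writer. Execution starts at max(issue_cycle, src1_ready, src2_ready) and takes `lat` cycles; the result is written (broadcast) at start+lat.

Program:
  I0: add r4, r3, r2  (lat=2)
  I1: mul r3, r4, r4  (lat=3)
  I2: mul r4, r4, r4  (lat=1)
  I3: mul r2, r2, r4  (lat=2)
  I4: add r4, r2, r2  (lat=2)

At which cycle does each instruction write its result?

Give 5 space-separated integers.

I0 add r4: issue@1 deps=(None,None) exec_start@1 write@3
I1 mul r3: issue@2 deps=(0,0) exec_start@3 write@6
I2 mul r4: issue@3 deps=(0,0) exec_start@3 write@4
I3 mul r2: issue@4 deps=(None,2) exec_start@4 write@6
I4 add r4: issue@5 deps=(3,3) exec_start@6 write@8

Answer: 3 6 4 6 8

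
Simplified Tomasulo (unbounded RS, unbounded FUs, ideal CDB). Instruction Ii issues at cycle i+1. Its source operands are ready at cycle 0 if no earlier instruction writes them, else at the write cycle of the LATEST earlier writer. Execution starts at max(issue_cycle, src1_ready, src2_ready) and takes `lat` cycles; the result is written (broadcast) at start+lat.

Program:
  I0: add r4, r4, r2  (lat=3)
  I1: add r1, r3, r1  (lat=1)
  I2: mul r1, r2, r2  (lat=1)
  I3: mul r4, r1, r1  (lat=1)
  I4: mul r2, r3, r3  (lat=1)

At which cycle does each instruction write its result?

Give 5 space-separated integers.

I0 add r4: issue@1 deps=(None,None) exec_start@1 write@4
I1 add r1: issue@2 deps=(None,None) exec_start@2 write@3
I2 mul r1: issue@3 deps=(None,None) exec_start@3 write@4
I3 mul r4: issue@4 deps=(2,2) exec_start@4 write@5
I4 mul r2: issue@5 deps=(None,None) exec_start@5 write@6

Answer: 4 3 4 5 6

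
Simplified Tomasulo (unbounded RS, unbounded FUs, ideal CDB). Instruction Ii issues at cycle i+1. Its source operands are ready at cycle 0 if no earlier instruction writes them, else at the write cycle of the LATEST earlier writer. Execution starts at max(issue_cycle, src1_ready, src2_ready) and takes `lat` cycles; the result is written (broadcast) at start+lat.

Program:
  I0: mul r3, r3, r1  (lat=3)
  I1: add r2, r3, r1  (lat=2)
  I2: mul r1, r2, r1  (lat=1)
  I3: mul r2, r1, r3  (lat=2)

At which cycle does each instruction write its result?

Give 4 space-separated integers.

Answer: 4 6 7 9

Derivation:
I0 mul r3: issue@1 deps=(None,None) exec_start@1 write@4
I1 add r2: issue@2 deps=(0,None) exec_start@4 write@6
I2 mul r1: issue@3 deps=(1,None) exec_start@6 write@7
I3 mul r2: issue@4 deps=(2,0) exec_start@7 write@9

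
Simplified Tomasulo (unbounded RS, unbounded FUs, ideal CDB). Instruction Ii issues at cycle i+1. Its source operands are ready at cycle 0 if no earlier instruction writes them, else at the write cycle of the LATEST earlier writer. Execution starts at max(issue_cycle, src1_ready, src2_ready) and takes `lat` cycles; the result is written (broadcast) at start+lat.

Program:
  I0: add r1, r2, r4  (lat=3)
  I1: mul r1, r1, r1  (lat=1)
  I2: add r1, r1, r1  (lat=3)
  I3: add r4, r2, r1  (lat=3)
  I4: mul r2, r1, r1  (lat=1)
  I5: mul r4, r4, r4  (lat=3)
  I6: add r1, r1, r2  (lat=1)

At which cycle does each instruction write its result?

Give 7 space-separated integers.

Answer: 4 5 8 11 9 14 10

Derivation:
I0 add r1: issue@1 deps=(None,None) exec_start@1 write@4
I1 mul r1: issue@2 deps=(0,0) exec_start@4 write@5
I2 add r1: issue@3 deps=(1,1) exec_start@5 write@8
I3 add r4: issue@4 deps=(None,2) exec_start@8 write@11
I4 mul r2: issue@5 deps=(2,2) exec_start@8 write@9
I5 mul r4: issue@6 deps=(3,3) exec_start@11 write@14
I6 add r1: issue@7 deps=(2,4) exec_start@9 write@10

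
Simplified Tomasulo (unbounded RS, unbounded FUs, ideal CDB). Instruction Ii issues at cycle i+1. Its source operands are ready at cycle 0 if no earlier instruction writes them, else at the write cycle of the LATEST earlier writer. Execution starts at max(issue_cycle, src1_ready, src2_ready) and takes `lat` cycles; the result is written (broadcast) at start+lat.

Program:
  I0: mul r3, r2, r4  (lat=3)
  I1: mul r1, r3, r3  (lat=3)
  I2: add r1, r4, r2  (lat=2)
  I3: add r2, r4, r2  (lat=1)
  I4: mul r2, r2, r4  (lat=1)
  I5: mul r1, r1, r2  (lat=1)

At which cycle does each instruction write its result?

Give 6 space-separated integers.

Answer: 4 7 5 5 6 7

Derivation:
I0 mul r3: issue@1 deps=(None,None) exec_start@1 write@4
I1 mul r1: issue@2 deps=(0,0) exec_start@4 write@7
I2 add r1: issue@3 deps=(None,None) exec_start@3 write@5
I3 add r2: issue@4 deps=(None,None) exec_start@4 write@5
I4 mul r2: issue@5 deps=(3,None) exec_start@5 write@6
I5 mul r1: issue@6 deps=(2,4) exec_start@6 write@7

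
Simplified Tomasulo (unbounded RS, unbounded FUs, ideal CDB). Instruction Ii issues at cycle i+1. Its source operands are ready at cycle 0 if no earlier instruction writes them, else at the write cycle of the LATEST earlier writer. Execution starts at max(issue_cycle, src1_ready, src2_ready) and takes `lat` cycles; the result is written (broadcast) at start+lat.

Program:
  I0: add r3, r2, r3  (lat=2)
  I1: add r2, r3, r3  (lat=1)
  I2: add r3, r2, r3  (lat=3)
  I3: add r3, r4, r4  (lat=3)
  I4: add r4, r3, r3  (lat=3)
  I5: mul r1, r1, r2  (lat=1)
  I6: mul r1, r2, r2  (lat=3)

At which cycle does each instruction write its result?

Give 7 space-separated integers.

I0 add r3: issue@1 deps=(None,None) exec_start@1 write@3
I1 add r2: issue@2 deps=(0,0) exec_start@3 write@4
I2 add r3: issue@3 deps=(1,0) exec_start@4 write@7
I3 add r3: issue@4 deps=(None,None) exec_start@4 write@7
I4 add r4: issue@5 deps=(3,3) exec_start@7 write@10
I5 mul r1: issue@6 deps=(None,1) exec_start@6 write@7
I6 mul r1: issue@7 deps=(1,1) exec_start@7 write@10

Answer: 3 4 7 7 10 7 10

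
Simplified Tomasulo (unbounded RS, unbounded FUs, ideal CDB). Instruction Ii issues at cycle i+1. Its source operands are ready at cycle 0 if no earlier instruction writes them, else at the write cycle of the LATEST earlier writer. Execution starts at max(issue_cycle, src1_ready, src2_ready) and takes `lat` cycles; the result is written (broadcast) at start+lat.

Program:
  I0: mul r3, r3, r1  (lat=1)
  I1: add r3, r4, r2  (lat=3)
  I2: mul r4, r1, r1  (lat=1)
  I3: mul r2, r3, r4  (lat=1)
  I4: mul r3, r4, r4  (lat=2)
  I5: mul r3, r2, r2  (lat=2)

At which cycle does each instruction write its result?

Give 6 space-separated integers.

Answer: 2 5 4 6 7 8

Derivation:
I0 mul r3: issue@1 deps=(None,None) exec_start@1 write@2
I1 add r3: issue@2 deps=(None,None) exec_start@2 write@5
I2 mul r4: issue@3 deps=(None,None) exec_start@3 write@4
I3 mul r2: issue@4 deps=(1,2) exec_start@5 write@6
I4 mul r3: issue@5 deps=(2,2) exec_start@5 write@7
I5 mul r3: issue@6 deps=(3,3) exec_start@6 write@8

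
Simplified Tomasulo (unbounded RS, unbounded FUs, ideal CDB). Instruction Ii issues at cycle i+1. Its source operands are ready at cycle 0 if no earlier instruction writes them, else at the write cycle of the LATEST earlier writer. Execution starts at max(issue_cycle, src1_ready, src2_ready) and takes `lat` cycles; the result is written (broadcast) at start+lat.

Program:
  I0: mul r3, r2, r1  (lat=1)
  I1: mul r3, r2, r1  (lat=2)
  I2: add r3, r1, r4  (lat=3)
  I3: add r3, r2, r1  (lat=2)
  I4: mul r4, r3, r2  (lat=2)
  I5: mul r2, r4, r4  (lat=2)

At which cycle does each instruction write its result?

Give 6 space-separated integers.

Answer: 2 4 6 6 8 10

Derivation:
I0 mul r3: issue@1 deps=(None,None) exec_start@1 write@2
I1 mul r3: issue@2 deps=(None,None) exec_start@2 write@4
I2 add r3: issue@3 deps=(None,None) exec_start@3 write@6
I3 add r3: issue@4 deps=(None,None) exec_start@4 write@6
I4 mul r4: issue@5 deps=(3,None) exec_start@6 write@8
I5 mul r2: issue@6 deps=(4,4) exec_start@8 write@10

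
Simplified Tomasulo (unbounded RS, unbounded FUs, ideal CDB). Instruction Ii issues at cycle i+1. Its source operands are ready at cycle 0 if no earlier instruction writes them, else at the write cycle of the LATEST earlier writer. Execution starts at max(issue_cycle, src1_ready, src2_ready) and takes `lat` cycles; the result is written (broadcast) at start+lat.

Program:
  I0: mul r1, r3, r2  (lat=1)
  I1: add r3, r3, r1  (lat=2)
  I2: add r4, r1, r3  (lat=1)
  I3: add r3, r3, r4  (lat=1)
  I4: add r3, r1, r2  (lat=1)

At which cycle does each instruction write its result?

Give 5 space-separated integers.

Answer: 2 4 5 6 6

Derivation:
I0 mul r1: issue@1 deps=(None,None) exec_start@1 write@2
I1 add r3: issue@2 deps=(None,0) exec_start@2 write@4
I2 add r4: issue@3 deps=(0,1) exec_start@4 write@5
I3 add r3: issue@4 deps=(1,2) exec_start@5 write@6
I4 add r3: issue@5 deps=(0,None) exec_start@5 write@6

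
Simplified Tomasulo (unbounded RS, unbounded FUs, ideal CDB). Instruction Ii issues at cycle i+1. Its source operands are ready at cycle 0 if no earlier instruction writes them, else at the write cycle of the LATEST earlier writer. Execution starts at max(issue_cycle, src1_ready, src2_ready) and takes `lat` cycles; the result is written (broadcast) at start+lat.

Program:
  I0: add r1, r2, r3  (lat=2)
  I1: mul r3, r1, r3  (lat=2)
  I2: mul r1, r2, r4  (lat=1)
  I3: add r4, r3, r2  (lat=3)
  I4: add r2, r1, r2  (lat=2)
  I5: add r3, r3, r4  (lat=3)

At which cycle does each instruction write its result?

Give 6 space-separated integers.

I0 add r1: issue@1 deps=(None,None) exec_start@1 write@3
I1 mul r3: issue@2 deps=(0,None) exec_start@3 write@5
I2 mul r1: issue@3 deps=(None,None) exec_start@3 write@4
I3 add r4: issue@4 deps=(1,None) exec_start@5 write@8
I4 add r2: issue@5 deps=(2,None) exec_start@5 write@7
I5 add r3: issue@6 deps=(1,3) exec_start@8 write@11

Answer: 3 5 4 8 7 11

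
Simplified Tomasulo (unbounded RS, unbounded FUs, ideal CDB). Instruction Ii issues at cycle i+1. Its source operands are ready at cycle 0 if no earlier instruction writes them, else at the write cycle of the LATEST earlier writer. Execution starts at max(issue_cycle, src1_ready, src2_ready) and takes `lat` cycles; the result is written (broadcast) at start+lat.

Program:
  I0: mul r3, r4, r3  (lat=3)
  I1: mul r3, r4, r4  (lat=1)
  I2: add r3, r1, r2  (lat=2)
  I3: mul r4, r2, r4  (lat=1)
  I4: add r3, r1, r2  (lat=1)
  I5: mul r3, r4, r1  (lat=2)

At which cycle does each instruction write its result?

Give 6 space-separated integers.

I0 mul r3: issue@1 deps=(None,None) exec_start@1 write@4
I1 mul r3: issue@2 deps=(None,None) exec_start@2 write@3
I2 add r3: issue@3 deps=(None,None) exec_start@3 write@5
I3 mul r4: issue@4 deps=(None,None) exec_start@4 write@5
I4 add r3: issue@5 deps=(None,None) exec_start@5 write@6
I5 mul r3: issue@6 deps=(3,None) exec_start@6 write@8

Answer: 4 3 5 5 6 8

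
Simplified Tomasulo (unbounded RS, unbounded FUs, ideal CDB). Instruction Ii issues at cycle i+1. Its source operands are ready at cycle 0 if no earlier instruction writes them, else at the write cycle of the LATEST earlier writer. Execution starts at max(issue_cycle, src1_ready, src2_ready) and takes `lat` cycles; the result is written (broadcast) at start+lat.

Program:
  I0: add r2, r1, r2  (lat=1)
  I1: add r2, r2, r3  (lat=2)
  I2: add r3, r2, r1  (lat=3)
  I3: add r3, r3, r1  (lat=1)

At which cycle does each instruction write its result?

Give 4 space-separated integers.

I0 add r2: issue@1 deps=(None,None) exec_start@1 write@2
I1 add r2: issue@2 deps=(0,None) exec_start@2 write@4
I2 add r3: issue@3 deps=(1,None) exec_start@4 write@7
I3 add r3: issue@4 deps=(2,None) exec_start@7 write@8

Answer: 2 4 7 8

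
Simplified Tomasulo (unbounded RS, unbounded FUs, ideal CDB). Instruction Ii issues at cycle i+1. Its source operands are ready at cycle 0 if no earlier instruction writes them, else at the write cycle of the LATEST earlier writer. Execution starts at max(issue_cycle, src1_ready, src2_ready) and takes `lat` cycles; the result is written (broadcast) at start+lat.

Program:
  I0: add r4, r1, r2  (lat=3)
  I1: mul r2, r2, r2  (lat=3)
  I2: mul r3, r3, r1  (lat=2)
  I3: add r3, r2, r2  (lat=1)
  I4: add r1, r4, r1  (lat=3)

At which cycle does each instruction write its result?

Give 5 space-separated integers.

Answer: 4 5 5 6 8

Derivation:
I0 add r4: issue@1 deps=(None,None) exec_start@1 write@4
I1 mul r2: issue@2 deps=(None,None) exec_start@2 write@5
I2 mul r3: issue@3 deps=(None,None) exec_start@3 write@5
I3 add r3: issue@4 deps=(1,1) exec_start@5 write@6
I4 add r1: issue@5 deps=(0,None) exec_start@5 write@8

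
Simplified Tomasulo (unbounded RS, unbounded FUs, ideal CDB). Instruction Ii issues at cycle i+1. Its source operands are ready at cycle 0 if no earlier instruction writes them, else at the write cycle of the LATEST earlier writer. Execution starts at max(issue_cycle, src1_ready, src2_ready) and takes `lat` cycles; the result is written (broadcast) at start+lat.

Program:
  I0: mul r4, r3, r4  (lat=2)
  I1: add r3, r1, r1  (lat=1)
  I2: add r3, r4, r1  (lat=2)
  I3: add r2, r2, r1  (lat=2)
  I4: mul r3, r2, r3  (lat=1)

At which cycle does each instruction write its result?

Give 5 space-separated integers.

I0 mul r4: issue@1 deps=(None,None) exec_start@1 write@3
I1 add r3: issue@2 deps=(None,None) exec_start@2 write@3
I2 add r3: issue@3 deps=(0,None) exec_start@3 write@5
I3 add r2: issue@4 deps=(None,None) exec_start@4 write@6
I4 mul r3: issue@5 deps=(3,2) exec_start@6 write@7

Answer: 3 3 5 6 7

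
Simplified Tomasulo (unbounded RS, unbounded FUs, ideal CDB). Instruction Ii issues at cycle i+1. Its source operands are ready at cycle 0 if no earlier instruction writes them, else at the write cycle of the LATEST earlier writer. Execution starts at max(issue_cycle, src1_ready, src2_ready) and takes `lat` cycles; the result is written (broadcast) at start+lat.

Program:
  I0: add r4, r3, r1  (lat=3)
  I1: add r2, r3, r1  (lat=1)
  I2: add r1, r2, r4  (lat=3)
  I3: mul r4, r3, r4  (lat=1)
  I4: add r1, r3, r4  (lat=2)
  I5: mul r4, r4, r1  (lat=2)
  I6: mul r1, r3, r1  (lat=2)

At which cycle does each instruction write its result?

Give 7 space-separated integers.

Answer: 4 3 7 5 7 9 9

Derivation:
I0 add r4: issue@1 deps=(None,None) exec_start@1 write@4
I1 add r2: issue@2 deps=(None,None) exec_start@2 write@3
I2 add r1: issue@3 deps=(1,0) exec_start@4 write@7
I3 mul r4: issue@4 deps=(None,0) exec_start@4 write@5
I4 add r1: issue@5 deps=(None,3) exec_start@5 write@7
I5 mul r4: issue@6 deps=(3,4) exec_start@7 write@9
I6 mul r1: issue@7 deps=(None,4) exec_start@7 write@9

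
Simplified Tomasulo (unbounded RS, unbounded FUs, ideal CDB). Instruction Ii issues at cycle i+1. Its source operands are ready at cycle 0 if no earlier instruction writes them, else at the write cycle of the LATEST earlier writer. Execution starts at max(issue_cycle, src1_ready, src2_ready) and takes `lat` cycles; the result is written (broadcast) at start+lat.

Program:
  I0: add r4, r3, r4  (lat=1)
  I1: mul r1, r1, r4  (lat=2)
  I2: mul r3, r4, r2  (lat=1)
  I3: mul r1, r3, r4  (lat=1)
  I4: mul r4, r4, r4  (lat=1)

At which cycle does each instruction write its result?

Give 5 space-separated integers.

I0 add r4: issue@1 deps=(None,None) exec_start@1 write@2
I1 mul r1: issue@2 deps=(None,0) exec_start@2 write@4
I2 mul r3: issue@3 deps=(0,None) exec_start@3 write@4
I3 mul r1: issue@4 deps=(2,0) exec_start@4 write@5
I4 mul r4: issue@5 deps=(0,0) exec_start@5 write@6

Answer: 2 4 4 5 6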